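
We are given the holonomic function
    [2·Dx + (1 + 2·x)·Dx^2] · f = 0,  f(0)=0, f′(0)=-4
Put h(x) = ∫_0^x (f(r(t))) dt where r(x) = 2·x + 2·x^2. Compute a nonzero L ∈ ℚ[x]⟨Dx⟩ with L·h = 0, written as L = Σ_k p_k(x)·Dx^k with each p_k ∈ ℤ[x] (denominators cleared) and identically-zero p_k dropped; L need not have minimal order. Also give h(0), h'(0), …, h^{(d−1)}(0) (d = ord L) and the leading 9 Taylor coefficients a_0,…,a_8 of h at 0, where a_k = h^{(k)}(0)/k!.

L = 2·Dx^2 + (1 + 2·x)·Dx^3  (order 3).
h: a_k = 0, 0, -4, 8/3, -8/3, 16/5, -64/15, 128/21, -64/7, …
ICs: h(0) = 0, h′(0) = 0, h′′(0) = -8.

f: a_k = 0, -4, 4, -16/3, 8, -64/5, 64/3, -256/7, 64, …
f∘r: x↦r, Dx↦Dx/r' in L_f ⇒ L₀.
Integrate: L := L₀·Dx.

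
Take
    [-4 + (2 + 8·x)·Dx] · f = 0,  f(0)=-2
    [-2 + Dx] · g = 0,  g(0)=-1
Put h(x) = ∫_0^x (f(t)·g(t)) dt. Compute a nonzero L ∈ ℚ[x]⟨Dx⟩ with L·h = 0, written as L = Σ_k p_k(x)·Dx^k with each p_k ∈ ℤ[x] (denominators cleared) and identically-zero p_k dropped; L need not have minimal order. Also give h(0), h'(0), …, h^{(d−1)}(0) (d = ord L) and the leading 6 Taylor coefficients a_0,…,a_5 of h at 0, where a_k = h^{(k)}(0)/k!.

f: a_k = -2, -4, 4, -8, 20, -56, …
g: a_k = -1, -2, -2, -4/3, -2/3, -4/15, …
f·g: L₀ = L_f ⊗_s L_g, ord ≤ 1·1.
Integrate: L := L₀·Dx.
L = (-4 - 8·x)·Dx + (1 + 4·x)·Dx^2  (order 2).
h: a_k = 0, 2, 4, 8/3, 8/3, -16/15, …
ICs: h(0) = 0, h′(0) = 2.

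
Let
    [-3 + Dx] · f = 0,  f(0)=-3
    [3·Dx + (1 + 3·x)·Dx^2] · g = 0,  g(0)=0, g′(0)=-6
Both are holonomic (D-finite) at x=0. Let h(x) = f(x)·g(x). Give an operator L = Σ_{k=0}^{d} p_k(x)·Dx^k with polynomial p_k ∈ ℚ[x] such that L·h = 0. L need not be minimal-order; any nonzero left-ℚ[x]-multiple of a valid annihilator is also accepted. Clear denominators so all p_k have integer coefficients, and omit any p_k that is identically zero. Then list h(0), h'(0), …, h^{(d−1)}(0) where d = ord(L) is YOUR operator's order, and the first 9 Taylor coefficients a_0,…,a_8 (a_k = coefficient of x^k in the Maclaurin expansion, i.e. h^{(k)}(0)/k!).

f: a_k = -3, -9, -27/2, -27/2, -81/8, -243/40, -243/80, -729/560, -2187/4480, …
g: a_k = 0, -6, 9, -18, 81/2, -486/5, 243, -4374/7, 6561/4, …
Sym-product of L_f,L_g gives L₀ (≤ ord 2).
L = 27·x + (-3 - 18·x)·Dx + (1 + 3·x)·Dx^2  (order 2).
h: a_k = 0, 18, 27, 54, 0, 2187/20, -1701/8, 16767/28, -63423/40, …
ICs: h(0) = 0, h′(0) = 18.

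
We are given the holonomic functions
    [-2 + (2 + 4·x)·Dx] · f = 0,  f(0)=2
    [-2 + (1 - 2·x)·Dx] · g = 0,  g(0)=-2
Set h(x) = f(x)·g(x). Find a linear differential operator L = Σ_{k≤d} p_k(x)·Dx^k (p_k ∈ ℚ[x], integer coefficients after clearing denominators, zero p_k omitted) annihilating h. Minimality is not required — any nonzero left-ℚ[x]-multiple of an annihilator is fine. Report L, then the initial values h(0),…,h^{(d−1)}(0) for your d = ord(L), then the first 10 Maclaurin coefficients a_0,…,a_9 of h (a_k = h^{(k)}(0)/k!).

L = (3 + 2·x) + (-1 + 4·x^2)·Dx  (order 1).
h: a_k = -4, -12, -22, -46, -179/2, -365/2, -1439/4, -2911/4, -46147/32, -93009/32, …
ICs: h(0) = -4.

f: a_k = 2, 2, -1, 1, -5/4, 7/4, -21/8, 33/8, -429/64, 715/64, …
g: a_k = -2, -4, -8, -16, -32, -64, -128, -256, -512, -1024, …
Product ⇒ symmetric product L₀, ord ≤ 1.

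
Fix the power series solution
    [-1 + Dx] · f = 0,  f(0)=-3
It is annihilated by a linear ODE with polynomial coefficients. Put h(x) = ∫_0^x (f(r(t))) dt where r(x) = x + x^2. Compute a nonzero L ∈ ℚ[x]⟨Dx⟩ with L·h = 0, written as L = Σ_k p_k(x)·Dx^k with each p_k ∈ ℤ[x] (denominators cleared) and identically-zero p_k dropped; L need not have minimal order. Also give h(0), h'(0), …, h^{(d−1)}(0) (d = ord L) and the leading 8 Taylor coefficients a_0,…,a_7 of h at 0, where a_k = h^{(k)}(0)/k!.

L = (-1 - 2·x)·Dx + Dx^2  (order 2).
h: a_k = 0, -3, -3/2, -3/2, -7/8, -5/8, -27/80, -331/1680, …
ICs: h(0) = 0, h′(0) = -3.

f: a_k = -3, -3, -3/2, -1/2, -1/8, -1/40, -1/240, -1/1680, …
Change of var in L_f (x↦r) gives L₀.
Integrate: L := L₀·Dx.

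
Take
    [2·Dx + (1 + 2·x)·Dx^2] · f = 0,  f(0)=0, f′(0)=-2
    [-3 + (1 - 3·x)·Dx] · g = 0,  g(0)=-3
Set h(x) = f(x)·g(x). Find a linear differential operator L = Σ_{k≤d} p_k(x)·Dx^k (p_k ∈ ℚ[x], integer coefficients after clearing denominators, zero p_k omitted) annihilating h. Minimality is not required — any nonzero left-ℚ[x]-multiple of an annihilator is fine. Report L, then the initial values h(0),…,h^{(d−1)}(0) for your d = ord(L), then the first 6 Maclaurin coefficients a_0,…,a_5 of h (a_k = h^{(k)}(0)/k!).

f: a_k = 0, -2, 2, -8/3, 4, -32/5, …
g: a_k = -3, -9, -27, -81, -243, -729, …
h₀=f·g: eliminate ⇒ L₀, order ≤ 2·1.
L = 6 + (4 + 18·x)·Dx + (-1 + x + 6·x^2)·Dx^2  (order 2).
h: a_k = 0, 6, 12, 44, 120, 1896/5, …
ICs: h(0) = 0, h′(0) = 6.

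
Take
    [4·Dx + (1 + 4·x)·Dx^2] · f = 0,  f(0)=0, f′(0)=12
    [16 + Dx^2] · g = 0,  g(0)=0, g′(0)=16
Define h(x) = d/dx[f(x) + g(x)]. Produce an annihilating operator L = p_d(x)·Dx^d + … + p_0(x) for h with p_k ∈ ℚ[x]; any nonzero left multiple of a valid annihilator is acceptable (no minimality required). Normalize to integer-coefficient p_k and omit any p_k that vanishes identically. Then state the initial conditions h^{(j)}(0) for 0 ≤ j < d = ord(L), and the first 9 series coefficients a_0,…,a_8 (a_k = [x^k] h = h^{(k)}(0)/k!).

L = (448 + 512·x + 1024·x^2) + (48 + 320·x + 768·x^2 + 1024·x^3)·Dx + (28 + 32·x + 64·x^2)·Dx^2 + (3 + 20·x + 48·x^2 + 64·x^3)·Dx^3  (order 3).
h: a_k = 28, -48, 64, -768, 9728/3, -12288, 2207744/45, -196608, 247734272/315, …
ICs: h(0) = 28, h′(0) = -48, h′′(0) = 128.

f: a_k = 0, 12, -24, 64, -192, 3072/5, -2048, 49152/7, -24576, …
g: a_k = 0, 16, 0, -128/3, 0, 512/15, 0, -4096/315, 0, …
Weyl lclm of L_f,L_g ⇒ L₀ (ord ≤ 4).
Differentiate: ansatz ord ≤ ord L₀ ⇒ L.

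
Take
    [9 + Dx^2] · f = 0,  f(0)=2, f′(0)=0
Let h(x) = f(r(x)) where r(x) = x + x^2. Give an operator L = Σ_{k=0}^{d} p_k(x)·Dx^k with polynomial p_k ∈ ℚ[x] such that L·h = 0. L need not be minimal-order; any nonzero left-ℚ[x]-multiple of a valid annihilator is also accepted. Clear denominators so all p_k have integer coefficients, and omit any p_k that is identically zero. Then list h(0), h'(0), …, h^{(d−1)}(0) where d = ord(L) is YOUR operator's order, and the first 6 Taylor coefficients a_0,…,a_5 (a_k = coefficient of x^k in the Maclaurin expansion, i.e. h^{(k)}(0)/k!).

f: a_k = 2, 0, -9, 0, 27/4, 0, …
Change of var in L_f (x↦r) gives L₀.
L = (9 + 54·x + 108·x^2 + 72·x^3) - 2·Dx + (1 + 2·x)·Dx^2  (order 2).
h: a_k = 2, 0, -9, -18, -9/4, 27, …
ICs: h(0) = 2, h′(0) = 0.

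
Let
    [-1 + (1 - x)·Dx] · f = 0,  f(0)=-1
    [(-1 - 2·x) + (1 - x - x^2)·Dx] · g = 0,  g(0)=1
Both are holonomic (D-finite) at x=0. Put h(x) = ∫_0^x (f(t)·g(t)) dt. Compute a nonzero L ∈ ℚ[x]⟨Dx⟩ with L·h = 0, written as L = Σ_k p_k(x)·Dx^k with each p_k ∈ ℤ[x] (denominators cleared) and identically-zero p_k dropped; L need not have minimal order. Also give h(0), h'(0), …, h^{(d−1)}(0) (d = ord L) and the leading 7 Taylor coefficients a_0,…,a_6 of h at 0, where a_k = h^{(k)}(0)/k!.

f: a_k = -1, -1, -1, -1, -1, -1, -1, …
g: a_k = 1, 1, 2, 3, 5, 8, 13, …
Sym-product of L_f,L_g gives L₀ (≤ ord 1).
h=∫₀ˣh₀: take L = L₀·Dx.
L = (-2 + 3·x^2)·Dx + (1 - 2·x + x^3)·Dx^2  (order 2).
h: a_k = 0, -1, -1, -4/3, -7/4, -12/5, -10/3, …
ICs: h(0) = 0, h′(0) = -1.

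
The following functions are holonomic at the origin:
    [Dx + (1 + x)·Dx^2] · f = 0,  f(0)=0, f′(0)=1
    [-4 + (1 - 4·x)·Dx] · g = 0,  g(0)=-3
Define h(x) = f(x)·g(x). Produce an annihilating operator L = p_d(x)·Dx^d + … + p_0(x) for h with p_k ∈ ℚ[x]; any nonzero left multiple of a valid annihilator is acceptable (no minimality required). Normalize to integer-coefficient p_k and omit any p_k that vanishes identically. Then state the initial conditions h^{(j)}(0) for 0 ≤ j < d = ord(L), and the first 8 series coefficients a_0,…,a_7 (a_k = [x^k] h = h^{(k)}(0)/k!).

f: a_k = 0, 1, -1/2, 1/3, -1/4, 1/5, -1/6, 1/7, …
g: a_k = -3, -12, -48, -192, -768, -3072, -12288, -49152, …
Product ⇒ symmetric product L₀, ord ≤ 2.
L = 4 + (7 + 12·x)·Dx + (-1 + 3·x + 4·x^2)·Dx^2  (order 2).
h: a_k = 0, -3, -21/2, -43, -685/4, -3428/5, -27419/10, -383881/35, …
ICs: h(0) = 0, h′(0) = -3.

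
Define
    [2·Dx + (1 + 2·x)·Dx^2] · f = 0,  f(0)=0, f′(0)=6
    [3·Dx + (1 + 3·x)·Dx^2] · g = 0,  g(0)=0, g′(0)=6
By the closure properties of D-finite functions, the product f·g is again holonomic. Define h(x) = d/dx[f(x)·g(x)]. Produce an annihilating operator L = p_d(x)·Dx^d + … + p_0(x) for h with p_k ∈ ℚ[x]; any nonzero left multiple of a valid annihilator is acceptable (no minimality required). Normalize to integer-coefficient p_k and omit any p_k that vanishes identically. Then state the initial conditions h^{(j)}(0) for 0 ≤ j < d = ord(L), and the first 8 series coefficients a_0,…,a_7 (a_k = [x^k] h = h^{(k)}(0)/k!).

f: a_k = 0, 6, -6, 8, -12, 96/5, -32, 384/7, …
g: a_k = 0, 6, -9, 18, -81/2, 486/5, -243, 4374/7, …
Sym-product of L_f,L_g gives L₀ (≤ ord 4).
h=h₀': d/dx-closure on L₀ ⇒ L.
L = (156 + 720·x + 864·x^2) + (310 + 2244·x + 5400·x^2 + 4320·x^3)·Dx + (88 + 860·x + 3132·x^2 + 5040·x^3 + 3024·x^4)·Dx^2 + (5 + 62·x + 305·x^2 + 744·x^3 + 900·x^4 + 432·x^5)·Dx^3  (order 3).
h: a_k = 0, 72, -270, 840, -2475, 35802/5, -20622, 2081376/35, …
ICs: h(0) = 0, h′(0) = 72, h′′(0) = -540.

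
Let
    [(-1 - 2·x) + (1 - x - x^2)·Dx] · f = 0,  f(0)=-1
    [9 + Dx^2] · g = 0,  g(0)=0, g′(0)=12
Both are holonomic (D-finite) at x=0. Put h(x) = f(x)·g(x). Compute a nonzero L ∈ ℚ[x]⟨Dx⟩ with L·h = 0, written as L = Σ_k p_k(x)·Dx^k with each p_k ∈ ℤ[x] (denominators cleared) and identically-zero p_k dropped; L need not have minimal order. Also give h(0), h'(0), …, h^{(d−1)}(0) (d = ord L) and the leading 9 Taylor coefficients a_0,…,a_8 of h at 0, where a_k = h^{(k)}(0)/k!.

L = (-7 + 9·x + 9·x^2) + (2 + 4·x)·Dx + (-1 + x + x^2)·Dx^2  (order 2).
h: a_k = 0, -12, -12, -6, -18, -321/10, -501/10, -2253/28, -18279/140, …
ICs: h(0) = 0, h′(0) = -12.

f: a_k = -1, -1, -2, -3, -5, -8, -13, -21, -34, …
g: a_k = 0, 12, 0, -18, 0, 81/10, 0, -243/140, 0, …
Product ⇒ symmetric product L₀, ord ≤ 2.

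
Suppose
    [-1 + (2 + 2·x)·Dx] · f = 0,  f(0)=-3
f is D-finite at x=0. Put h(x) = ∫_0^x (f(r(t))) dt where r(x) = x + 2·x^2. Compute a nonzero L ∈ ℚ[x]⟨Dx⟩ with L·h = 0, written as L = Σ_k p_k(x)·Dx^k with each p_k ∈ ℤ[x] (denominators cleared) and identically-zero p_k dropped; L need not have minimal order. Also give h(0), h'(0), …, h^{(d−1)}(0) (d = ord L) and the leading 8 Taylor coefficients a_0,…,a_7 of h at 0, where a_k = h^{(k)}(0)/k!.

L = (-1 - 4·x)·Dx + (2 + 2·x + 4·x^2)·Dx^2  (order 2).
h: a_k = 0, -3, -3/4, -7/8, 21/64, 63/640, -119/512, 81/1024, …
ICs: h(0) = 0, h′(0) = -3.

f: a_k = -3, -3/2, 3/8, -3/16, 15/128, -21/256, 63/1024, -99/2048, …
Substitute x→r, Dx→(1/r')Dx; clear ⇒ L₀.
Integrate: L := L₀·Dx.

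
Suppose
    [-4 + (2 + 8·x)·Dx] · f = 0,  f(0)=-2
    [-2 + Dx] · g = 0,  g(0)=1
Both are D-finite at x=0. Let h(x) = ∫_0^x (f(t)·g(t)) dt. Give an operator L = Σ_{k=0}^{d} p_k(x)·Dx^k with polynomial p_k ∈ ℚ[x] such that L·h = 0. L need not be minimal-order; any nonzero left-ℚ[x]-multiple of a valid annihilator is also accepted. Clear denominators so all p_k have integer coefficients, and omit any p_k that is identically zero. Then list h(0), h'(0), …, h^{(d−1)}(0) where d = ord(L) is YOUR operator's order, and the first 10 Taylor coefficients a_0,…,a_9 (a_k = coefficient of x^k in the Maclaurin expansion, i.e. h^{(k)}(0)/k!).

f: a_k = -2, -4, 4, -8, 20, -56, 168, -528, 1716, -5720, …
g: a_k = 1, 2, 2, 4/3, 2/3, 4/15, 4/45, 8/315, 2/315, 4/2835, …
h₀=f·g: eliminate ⇒ L₀, order ≤ 1·1.
∫: right-multiply L₀ by Dx.
L = (-4 - 8·x)·Dx + (1 + 4·x)·Dx^2  (order 2).
h: a_k = 0, -2, -4, -8/3, -8/3, 16/15, -224/45, 3904/315, -11104/315, 293824/2835, …
ICs: h(0) = 0, h′(0) = -2.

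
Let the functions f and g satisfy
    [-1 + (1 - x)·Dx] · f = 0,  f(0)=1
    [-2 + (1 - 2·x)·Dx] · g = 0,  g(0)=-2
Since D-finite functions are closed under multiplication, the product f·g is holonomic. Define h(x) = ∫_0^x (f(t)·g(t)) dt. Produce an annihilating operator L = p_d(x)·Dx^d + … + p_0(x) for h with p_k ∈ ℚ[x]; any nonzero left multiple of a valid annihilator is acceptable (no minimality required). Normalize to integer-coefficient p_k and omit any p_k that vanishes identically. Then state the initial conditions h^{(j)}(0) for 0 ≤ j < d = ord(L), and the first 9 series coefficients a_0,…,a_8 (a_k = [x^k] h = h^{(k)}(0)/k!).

f: a_k = 1, 1, 1, 1, 1, 1, 1, 1, 1, …
g: a_k = -2, -4, -8, -16, -32, -64, -128, -256, -512, …
h₀=f·g: eliminate ⇒ L₀, order ≤ 1·1.
Integrate: L := L₀·Dx.
L = (-3 + 4·x)·Dx + (1 - 3·x + 2·x^2)·Dx^2  (order 2).
h: a_k = 0, -2, -3, -14/3, -15/2, -62/5, -21, -254/7, -255/4, …
ICs: h(0) = 0, h′(0) = -2.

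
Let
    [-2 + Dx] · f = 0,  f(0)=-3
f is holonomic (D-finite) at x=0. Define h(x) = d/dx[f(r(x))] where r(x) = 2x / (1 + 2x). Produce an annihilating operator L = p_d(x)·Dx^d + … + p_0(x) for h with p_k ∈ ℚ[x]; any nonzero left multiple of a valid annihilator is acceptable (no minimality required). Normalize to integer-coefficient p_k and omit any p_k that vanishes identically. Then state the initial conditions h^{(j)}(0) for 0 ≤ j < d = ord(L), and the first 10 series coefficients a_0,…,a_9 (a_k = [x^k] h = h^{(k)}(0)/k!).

L = -8·x + (-1 - 4·x - 4·x^2)·Dx  (order 1).
h: a_k = -12, 0, 48, -128, 192, -512/5, -1280/3, 65536/35, -72704/15, 9207808/945, …
ICs: h(0) = -12.

f: a_k = -3, -6, -6, -4, -2, -4/5, -4/15, -8/105, -2/105, -4/945, …
Change of var in L_f (x↦r) gives L₀.
h=h₀': d/dx-closure on L₀ ⇒ L.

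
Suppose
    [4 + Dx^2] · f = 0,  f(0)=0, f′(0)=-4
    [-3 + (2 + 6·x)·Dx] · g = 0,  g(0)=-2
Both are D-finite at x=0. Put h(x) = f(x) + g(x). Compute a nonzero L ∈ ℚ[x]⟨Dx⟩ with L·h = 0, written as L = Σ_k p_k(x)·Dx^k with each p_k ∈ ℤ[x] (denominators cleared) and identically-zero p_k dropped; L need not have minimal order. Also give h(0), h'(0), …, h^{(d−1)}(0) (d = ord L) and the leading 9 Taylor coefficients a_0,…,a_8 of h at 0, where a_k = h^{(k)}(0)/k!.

f: a_k = 0, -4, 0, 8/3, 0, -8/15, 0, 16/315, 0, …
g: a_k = -2, -3, 9/4, -27/8, 405/64, -1701/128, 15309/512, -72171/1024, 2814669/16384, …
f+g: L₀ = lclm(L_f,L_g), ord ≤ 2+1.
L = (-516 - 1152·x - 1728·x^2) + (56 + 936·x + 3456·x^2 + 3456·x^3)·Dx + (-129 - 288·x - 432·x^2)·Dx^2 + (14 + 234·x + 864·x^2 + 864·x^3)·Dx^3  (order 3).
h: a_k = -2, -7, 9/4, -17/24, 405/64, -26539/1920, 15309/512, -22717481/322560, 2814669/16384, …
ICs: h(0) = -2, h′(0) = -7, h′′(0) = 9/2.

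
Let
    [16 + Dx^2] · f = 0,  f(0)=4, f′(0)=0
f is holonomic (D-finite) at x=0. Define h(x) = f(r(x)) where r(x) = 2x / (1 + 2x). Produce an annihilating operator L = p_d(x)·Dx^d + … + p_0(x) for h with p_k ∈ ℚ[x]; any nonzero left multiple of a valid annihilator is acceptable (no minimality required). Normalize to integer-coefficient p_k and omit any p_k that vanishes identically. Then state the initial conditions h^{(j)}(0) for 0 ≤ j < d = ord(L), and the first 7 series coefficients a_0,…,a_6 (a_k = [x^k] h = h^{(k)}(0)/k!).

L = 64 + (4 + 24·x + 48·x^2 + 32·x^3)·Dx + (1 + 8·x + 24·x^2 + 32·x^3 + 16·x^4)·Dx^2  (order 2).
h: a_k = 4, 0, -128, 512, -2560/3, -4096/3, 702464/45, …
ICs: h(0) = 4, h′(0) = 0.

f: a_k = 4, 0, -32, 0, 128/3, 0, -1024/45, …
f∘r: x↦r, Dx↦Dx/r' in L_f ⇒ L₀.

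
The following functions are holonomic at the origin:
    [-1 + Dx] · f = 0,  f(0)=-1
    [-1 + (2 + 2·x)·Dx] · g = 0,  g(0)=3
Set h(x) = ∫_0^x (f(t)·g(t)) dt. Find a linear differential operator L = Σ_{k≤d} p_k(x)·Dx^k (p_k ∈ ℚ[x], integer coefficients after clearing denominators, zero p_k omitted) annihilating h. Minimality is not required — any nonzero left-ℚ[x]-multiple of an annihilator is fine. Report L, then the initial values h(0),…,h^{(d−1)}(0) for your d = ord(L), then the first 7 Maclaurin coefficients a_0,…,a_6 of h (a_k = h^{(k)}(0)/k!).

f: a_k = -1, -1, -1/2, -1/6, -1/24, -1/120, -1/720, …
g: a_k = 3, 3/2, -3/8, 3/16, -15/128, 21/256, -63/1024, …
h₀=f·g: eliminate ⇒ L₀, order ≤ 1·1.
Integrate: L := L₀·Dx.
L = (-3 - 2·x)·Dx + (2 + 2·x)·Dx^2  (order 2).
h: a_k = 0, -3, -9/4, -7/8, -17/64, -33/640, -107/7680, …
ICs: h(0) = 0, h′(0) = -3.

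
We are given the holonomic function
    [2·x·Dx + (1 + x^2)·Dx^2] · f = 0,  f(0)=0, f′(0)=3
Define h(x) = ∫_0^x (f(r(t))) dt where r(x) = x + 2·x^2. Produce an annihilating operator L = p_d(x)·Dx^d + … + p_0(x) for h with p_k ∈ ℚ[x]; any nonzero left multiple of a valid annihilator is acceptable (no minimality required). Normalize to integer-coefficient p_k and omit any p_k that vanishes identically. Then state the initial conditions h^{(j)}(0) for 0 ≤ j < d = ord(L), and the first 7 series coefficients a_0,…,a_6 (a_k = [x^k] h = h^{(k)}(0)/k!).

L = (-4 + 2·x + 16·x^2 + 48·x^3 + 48·x^4)·Dx^2 + (1 + 4·x + x^2 + 8·x^3 + 20·x^4 + 16·x^5)·Dx^3  (order 3).
h: a_k = 0, 0, 3/2, 2, -1/4, -6/5, -19/10, …
ICs: h(0) = 0, h′(0) = 0, h′′(0) = 3.

f: a_k = 0, 3, 0, -1, 0, 3/5, 0, …
Substitute x→r, Dx→(1/r')Dx; clear ⇒ L₀.
h=∫h₀ ⇒ L = L₀·Dx.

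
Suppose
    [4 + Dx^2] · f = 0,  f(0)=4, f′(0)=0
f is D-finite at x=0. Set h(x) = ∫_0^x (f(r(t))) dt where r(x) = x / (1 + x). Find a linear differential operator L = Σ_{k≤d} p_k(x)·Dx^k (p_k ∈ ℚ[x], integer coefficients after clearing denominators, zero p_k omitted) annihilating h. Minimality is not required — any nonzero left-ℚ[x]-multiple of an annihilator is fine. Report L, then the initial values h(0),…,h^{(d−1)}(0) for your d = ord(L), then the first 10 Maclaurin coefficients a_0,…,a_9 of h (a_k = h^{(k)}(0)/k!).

f: a_k = 4, 0, -8, 0, 8/3, 0, -16/45, 0, 8/315, 0, …
Substitute x→r, Dx→(1/r')Dx; clear ⇒ L₀.
h=∫h₀ ⇒ L = L₀·Dx.
L = 4·Dx + (2 + 6·x + 6·x^2 + 2·x^3)·Dx^2 + (1 + 4·x + 6·x^2 + 4·x^3 + x^4)·Dx^3  (order 3).
h: a_k = 0, 4, 0, -8/3, 4, -64/15, 32/9, -88/45, -2/5, 9416/2835, …
ICs: h(0) = 0, h′(0) = 4, h′′(0) = 0.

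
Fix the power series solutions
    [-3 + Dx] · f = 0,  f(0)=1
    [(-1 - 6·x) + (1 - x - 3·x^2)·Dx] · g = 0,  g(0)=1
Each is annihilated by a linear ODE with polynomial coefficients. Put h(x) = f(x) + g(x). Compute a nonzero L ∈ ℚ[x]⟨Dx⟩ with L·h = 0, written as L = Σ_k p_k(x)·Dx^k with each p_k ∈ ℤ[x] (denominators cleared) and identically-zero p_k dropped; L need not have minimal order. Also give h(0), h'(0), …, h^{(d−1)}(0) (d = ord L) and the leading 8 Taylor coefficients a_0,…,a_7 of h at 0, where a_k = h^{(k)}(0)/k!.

f: a_k = 1, 3, 9/2, 9/2, 27/8, 81/40, 81/80, 243/560, …
g: a_k = 1, 1, 4, 7, 19, 40, 97, 217, …
f+g: L₀ = lclm(L_f,L_g), ord ≤ 1+1.
L = (15 + 9·x + 243·x^2 + 162·x^3) + (1 - 36·x - 99·x^2 + 54·x^3 + 81·x^4)·Dx + (-2 + 11·x + 6·x^2 - 36·x^3 - 27·x^4)·Dx^2  (order 2).
h: a_k = 2, 4, 17/2, 23/2, 179/8, 1681/40, 7841/80, 121763/560, …
ICs: h(0) = 2, h′(0) = 4.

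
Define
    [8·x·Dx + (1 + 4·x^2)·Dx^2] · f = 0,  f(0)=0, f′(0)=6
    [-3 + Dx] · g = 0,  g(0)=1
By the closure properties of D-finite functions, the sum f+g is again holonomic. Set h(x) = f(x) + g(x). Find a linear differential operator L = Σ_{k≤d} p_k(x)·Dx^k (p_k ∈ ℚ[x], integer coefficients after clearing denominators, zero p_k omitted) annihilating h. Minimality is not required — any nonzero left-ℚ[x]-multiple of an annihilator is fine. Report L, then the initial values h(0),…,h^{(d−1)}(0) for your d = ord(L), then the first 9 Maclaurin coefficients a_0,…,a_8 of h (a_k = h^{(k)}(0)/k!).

f: a_k = 0, 6, 0, -8, 0, 96/5, 0, -384/7, 0, …
g: a_k = 1, 3, 9/2, 9/2, 27/8, 81/40, 81/80, 243/560, 729/4480, …
Weyl lclm of L_f,L_g ⇒ L₀ (ord ≤ 3).
L = (24 - 72·x - 288·x^2 - 288·x^3)·Dx + (-17 + 24·x^2 - 144·x^4)·Dx^2 + (3 + 8·x + 24·x^2 + 32·x^3 + 48·x^4)·Dx^3  (order 3).
h: a_k = 1, 9, 9/2, -7/2, 27/8, 849/40, 81/80, -30477/560, 729/4480, …
ICs: h(0) = 1, h′(0) = 9, h′′(0) = 9.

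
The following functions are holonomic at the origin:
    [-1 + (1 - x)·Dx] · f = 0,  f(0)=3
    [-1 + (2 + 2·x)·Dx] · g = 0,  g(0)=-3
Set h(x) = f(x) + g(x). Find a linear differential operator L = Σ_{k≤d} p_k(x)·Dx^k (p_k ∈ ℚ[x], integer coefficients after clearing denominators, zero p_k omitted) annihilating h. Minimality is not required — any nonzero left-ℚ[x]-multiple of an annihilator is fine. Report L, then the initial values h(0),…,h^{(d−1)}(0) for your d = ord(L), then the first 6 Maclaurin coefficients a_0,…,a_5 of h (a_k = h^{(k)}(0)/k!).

f: a_k = 3, 3, 3, 3, 3, 3, …
g: a_k = -3, -3/2, 3/8, -3/16, 15/128, -21/256, …
Sum ⇒ L₀ = lclm(L_f,L_g) in ℚ(x)⟨Dx⟩.
L = (-5 - 3·x) + (9 + 14·x + 9·x^2)·Dx + (-2 - 6·x + 2·x^2 + 6·x^3)·Dx^2  (order 2).
h: a_k = 0, 3/2, 27/8, 45/16, 399/128, 747/256, …
ICs: h(0) = 0, h′(0) = 3/2.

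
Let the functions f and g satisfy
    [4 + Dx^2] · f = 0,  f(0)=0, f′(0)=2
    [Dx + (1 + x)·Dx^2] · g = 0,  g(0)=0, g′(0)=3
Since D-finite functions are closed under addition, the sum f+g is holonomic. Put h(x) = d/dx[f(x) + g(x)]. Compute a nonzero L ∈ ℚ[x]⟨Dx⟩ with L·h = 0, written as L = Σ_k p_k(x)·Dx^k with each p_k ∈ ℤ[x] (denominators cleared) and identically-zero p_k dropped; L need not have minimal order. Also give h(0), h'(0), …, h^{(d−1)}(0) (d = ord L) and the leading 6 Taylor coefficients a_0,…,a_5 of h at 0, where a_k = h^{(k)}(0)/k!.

L = (20 + 16·x + 8·x^2) + (12 + 28·x + 24·x^2 + 8·x^3)·Dx + (5 + 4·x + 2·x^2)·Dx^2 + (3 + 7·x + 6·x^2 + 2·x^3)·Dx^3  (order 3).
h: a_k = 5, -3, -1, -3, 13/3, -3, …
ICs: h(0) = 5, h′(0) = -3, h′′(0) = -2.

f: a_k = 0, 2, 0, -4/3, 0, 4/15, …
g: a_k = 0, 3, -3/2, 1, -3/4, 3/5, …
L₀ := lclm(L_f,L_g); ord L₀ ≤ 2+2.
h₀' ⇒ L via d/dx closure of L₀.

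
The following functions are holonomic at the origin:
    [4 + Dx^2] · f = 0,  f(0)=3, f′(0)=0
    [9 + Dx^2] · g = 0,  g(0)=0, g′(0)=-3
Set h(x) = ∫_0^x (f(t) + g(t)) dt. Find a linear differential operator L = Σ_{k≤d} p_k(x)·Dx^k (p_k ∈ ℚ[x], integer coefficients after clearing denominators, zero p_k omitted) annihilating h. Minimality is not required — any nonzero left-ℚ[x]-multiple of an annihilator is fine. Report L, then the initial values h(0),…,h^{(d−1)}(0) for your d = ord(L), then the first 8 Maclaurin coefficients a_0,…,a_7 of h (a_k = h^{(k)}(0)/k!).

f: a_k = 3, 0, -6, 0, 2, 0, -4/15, 0, …
g: a_k = 0, -3, 0, 9/2, 0, -81/40, 0, 243/560, …
L₀ := lclm(L_f,L_g); ord L₀ ≤ 2+2.
h=∫₀ˣh₀: take L = L₀·Dx.
L = 36·Dx + 13·Dx^3 + Dx^5  (order 5).
h: a_k = 0, 3, -3/2, -2, 9/8, 2/5, -27/80, -4/105, …
ICs: h(0) = 0, h′(0) = 3, h′′(0) = -3, h′′′(0) = -12, h′′′′(0) = 27.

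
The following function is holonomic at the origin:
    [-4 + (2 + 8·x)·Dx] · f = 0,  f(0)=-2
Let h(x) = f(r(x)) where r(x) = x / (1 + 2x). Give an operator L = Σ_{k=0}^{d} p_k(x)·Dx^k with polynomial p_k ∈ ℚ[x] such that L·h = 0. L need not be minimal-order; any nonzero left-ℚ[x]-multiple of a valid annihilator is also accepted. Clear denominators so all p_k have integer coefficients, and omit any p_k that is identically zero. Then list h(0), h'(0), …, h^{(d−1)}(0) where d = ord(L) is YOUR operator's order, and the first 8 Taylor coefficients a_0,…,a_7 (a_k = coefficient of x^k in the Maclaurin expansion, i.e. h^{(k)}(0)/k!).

f: a_k = -2, -4, 4, -8, 20, -56, 168, -528, …
Change of var in L_f (x↦r) gives L₀.
L = -2 + (1 + 8·x + 12·x^2)·Dx  (order 1).
h: a_k = -2, -4, 12, -40, 148, -600, 2616, -12048, …
ICs: h(0) = -2.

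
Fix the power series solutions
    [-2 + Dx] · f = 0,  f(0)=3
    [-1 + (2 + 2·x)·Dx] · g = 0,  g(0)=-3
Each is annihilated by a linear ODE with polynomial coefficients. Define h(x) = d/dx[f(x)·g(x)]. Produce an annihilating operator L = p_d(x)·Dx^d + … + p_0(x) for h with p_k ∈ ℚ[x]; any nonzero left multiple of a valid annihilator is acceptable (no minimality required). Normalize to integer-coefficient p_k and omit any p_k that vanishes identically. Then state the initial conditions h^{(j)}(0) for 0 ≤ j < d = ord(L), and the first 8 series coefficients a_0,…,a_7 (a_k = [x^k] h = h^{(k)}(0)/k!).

L = (23 + 40·x + 16·x^2) + (-10 - 18·x - 8·x^2)·Dx  (order 1).
h: a_k = -45/2, -207/4, -927/16, -1347/32, -5847/256, -4929/512, -36047/10240, -135617/143360, …
ICs: h(0) = -45/2.

f: a_k = 3, 6, 6, 4, 2, 4/5, 4/15, 8/105, …
g: a_k = -3, -3/2, 3/8, -3/16, 15/128, -21/256, 63/1024, -99/2048, …
Product ⇒ symmetric product L₀, ord ≤ 1.
h₀' ⇒ L via d/dx closure of L₀.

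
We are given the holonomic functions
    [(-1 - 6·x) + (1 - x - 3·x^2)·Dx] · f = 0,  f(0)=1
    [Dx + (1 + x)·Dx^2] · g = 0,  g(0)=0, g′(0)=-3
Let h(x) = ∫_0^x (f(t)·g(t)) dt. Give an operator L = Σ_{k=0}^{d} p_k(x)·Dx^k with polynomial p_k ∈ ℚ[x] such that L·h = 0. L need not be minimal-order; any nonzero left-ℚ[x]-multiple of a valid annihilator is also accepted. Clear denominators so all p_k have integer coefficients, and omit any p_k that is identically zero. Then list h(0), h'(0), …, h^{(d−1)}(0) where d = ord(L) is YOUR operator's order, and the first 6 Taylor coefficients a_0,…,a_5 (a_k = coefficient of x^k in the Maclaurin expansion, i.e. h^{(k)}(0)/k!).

f: a_k = 1, 1, 4, 7, 19, 40, …
g: a_k = 0, -3, 3/2, -1, 3/4, -3/5, …
h₀=f·g: eliminate ⇒ L₀, order ≤ 1·2.
Integrate: L := L₀·Dx.
L = (7 + 12·x)·Dx + (1 + 15·x + 15·x^2)·Dx^2 + (-1 + 4·x^2 + 3·x^3)·Dx^3  (order 3).
h: a_k = 0, 0, -3/2, -1/2, -23/8, -61/20, …
ICs: h(0) = 0, h′(0) = 0, h′′(0) = -3.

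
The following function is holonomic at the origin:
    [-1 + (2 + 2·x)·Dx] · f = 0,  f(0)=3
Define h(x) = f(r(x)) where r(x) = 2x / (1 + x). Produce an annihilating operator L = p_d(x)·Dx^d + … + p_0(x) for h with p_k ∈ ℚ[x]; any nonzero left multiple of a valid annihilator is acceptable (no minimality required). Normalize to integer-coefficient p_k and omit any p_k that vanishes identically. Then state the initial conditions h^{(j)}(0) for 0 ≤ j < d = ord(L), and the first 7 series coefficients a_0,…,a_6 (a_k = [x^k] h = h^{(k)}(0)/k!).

L = -1 + (1 + 4·x + 3·x^2)·Dx  (order 1).
h: a_k = 3, 3, -9/2, 15/2, -111/8, 225/8, -981/16, …
ICs: h(0) = 3.

f: a_k = 3, 3/2, -3/8, 3/16, -15/128, 21/256, -63/1024, …
Change of var in L_f (x↦r) gives L₀.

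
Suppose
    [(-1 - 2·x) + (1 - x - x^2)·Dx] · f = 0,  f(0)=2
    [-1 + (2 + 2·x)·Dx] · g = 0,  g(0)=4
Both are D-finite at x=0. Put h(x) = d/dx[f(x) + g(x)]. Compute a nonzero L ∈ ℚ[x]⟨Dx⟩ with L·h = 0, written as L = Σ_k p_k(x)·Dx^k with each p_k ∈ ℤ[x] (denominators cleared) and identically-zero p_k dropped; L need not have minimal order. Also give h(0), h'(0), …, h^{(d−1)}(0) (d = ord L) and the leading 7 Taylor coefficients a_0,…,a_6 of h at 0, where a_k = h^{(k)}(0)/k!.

f: a_k = 2, 2, 4, 6, 10, 16, 26, …
g: a_k = 4, 2, -1/2, 1/4, -5/32, 7/64, -21/256, …
h₀=f+g: left-lcm gives L₀, ord ≤ 2.
Differentiate: ansatz ord ≤ ord L₀ ⇒ L.
L = (-48 - 138·x - 156·x^2 - 84·x^3 - 30·x^4) + (-69 - 336·x - 615·x^2 - 576·x^3 - 321·x^4 - 90·x^5)·Dx + (18 + 42·x + 6·x^2 - 82·x^3 - 126·x^4 - 82·x^5 - 20·x^6)·Dx^2  (order 2).
h: a_k = 4, 7, 75/4, 315/8, 5155/64, 19905/128, 150759/512, …
ICs: h(0) = 4, h′(0) = 7.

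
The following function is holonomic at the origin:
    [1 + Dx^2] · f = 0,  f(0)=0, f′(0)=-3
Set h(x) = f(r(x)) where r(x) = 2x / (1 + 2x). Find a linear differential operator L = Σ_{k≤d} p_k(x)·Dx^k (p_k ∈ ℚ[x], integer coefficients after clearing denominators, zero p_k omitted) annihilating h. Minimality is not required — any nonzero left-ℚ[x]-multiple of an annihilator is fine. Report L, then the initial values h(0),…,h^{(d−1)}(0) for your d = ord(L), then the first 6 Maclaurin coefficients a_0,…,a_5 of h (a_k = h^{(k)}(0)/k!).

f: a_k = 0, -3, 0, 1/2, 0, -1/40, …
f∘r: x↦r, Dx↦Dx/r' in L_f ⇒ L₀.
L = 4 + (4 + 24·x + 48·x^2 + 32·x^3)·Dx + (1 + 8·x + 24·x^2 + 32·x^3 + 16·x^4)·Dx^2  (order 2).
h: a_k = 0, -6, 12, -20, 24, -4/5, …
ICs: h(0) = 0, h′(0) = -6.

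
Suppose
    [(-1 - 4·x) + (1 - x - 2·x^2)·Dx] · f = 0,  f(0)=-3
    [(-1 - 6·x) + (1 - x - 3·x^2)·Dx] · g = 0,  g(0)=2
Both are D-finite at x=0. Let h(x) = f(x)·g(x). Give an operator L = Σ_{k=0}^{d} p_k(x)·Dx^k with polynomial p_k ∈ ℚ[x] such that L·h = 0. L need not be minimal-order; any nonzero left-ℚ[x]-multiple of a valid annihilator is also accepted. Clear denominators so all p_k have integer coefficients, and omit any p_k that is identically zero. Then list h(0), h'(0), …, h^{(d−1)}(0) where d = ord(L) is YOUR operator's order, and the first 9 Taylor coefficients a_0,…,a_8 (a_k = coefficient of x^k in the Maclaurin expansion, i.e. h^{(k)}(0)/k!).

L = (-2 - 8·x + 15·x^2 + 24·x^3) + (1 - 2·x - 4·x^2 + 5·x^3 + 6·x^4)·Dx  (order 1).
h: a_k = -6, -12, -48, -114, -324, -792, -2022, -4908, -12000, …
ICs: h(0) = -6.

f: a_k = -3, -3, -9, -15, -33, -63, -129, -255, -513, …
g: a_k = 2, 2, 8, 14, 38, 80, 194, 434, 1016, …
Sym-product of L_f,L_g gives L₀ (≤ ord 1).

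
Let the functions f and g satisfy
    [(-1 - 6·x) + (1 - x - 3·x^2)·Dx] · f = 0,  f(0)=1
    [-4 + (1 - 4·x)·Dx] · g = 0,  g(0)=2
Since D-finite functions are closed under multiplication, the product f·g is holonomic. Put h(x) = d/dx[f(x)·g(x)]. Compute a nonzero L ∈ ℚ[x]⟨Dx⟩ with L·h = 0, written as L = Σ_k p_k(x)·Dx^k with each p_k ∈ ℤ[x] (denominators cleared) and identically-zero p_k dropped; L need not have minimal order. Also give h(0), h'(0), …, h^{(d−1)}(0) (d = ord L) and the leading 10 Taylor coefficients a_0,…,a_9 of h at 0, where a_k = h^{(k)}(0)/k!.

f: a_k = 1, 1, 4, 7, 19, 40, 97, 217, 508, 1159, …
g: a_k = 2, 8, 32, 128, 512, 2048, 8192, 32768, 131072, 524288, …
h₀=f·g: eliminate ⇒ L₀, order ≤ 1·1.
Derive L from L₀ (diff closure).
L = (48 - 102·x - 354·x^2 + 192·x^3 + 1728·x^4) + (-5 + 27·x + 21·x^2 - 238·x^3 + 60·x^4 + 432·x^5)·Dx  (order 1).
h: a_k = 10, 96, 618, 3448, 17640, 85836, 403606, 1853184, 8360190, 37210060, …
ICs: h(0) = 10.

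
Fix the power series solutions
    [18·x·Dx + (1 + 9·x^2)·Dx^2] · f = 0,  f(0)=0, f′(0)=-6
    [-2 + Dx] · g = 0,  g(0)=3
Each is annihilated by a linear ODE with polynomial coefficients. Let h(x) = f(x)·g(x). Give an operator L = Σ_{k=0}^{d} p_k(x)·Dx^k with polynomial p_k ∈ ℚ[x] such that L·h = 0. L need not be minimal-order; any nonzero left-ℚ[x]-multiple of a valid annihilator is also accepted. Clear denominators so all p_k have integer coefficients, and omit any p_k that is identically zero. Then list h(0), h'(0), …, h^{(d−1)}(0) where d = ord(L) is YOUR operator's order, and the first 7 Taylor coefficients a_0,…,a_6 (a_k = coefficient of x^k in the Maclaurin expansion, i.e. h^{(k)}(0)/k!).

f: a_k = 0, -6, 0, 18, 0, -486/5, 0, …
g: a_k = 3, 6, 6, 4, 2, 4/5, 4/15, …
h₀=f·g: eliminate ⇒ L₀, order ≤ 2·1.
L = (4 - 36·x + 36·x^2) + (-4 + 18·x - 36·x^2)·Dx + (1 + 9·x^2)·Dx^2  (order 2).
h: a_k = 0, -18, -36, 18, 84, -978/5, -516, …
ICs: h(0) = 0, h′(0) = -18.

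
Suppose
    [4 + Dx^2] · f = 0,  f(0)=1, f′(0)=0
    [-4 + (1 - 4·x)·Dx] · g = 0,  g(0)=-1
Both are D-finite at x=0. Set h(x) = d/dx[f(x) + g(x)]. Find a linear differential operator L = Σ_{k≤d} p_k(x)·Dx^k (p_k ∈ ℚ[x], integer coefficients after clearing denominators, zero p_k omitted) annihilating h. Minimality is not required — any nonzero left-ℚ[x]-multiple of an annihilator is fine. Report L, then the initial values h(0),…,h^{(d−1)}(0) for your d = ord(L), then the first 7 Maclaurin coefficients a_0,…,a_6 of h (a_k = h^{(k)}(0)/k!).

f: a_k = 1, 0, -2, 0, 2/3, 0, -4/45, …
g: a_k = -1, -4, -16, -64, -256, -1024, -4096, …
h₀=f+g: left-lcm gives L₀, ord ≤ 3.
h=h₀': d/dx-closure on L₀ ⇒ L.
L = (1568 - 256·x + 512·x^2) + (-100 + 432·x - 192·x^2 + 256·x^3)·Dx + (392 - 64·x + 128·x^2)·Dx^2 + (-25 + 108·x - 48·x^2 + 64·x^3)·Dx^3  (order 3).
h: a_k = -4, -36, -192, -3064/3, -5120, -368648/15, -114688, …
ICs: h(0) = -4, h′(0) = -36, h′′(0) = -384.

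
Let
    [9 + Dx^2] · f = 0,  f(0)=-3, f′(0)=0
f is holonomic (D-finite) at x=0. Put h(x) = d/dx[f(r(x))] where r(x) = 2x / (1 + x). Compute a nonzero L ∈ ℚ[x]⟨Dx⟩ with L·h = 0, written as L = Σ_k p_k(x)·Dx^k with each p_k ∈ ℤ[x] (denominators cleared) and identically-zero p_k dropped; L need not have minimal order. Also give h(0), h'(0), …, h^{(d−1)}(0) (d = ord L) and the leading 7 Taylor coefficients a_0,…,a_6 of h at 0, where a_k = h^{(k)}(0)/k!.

L = (42 + 12·x + 6·x^2) + (6 + 18·x + 18·x^2 + 6·x^3)·Dx + (1 + 4·x + 6·x^2 + 4·x^3 + x^4)·Dx^2  (order 2).
h: a_k = 0, 108, -324, 0, 2160, -34668/5, 61236/5, …
ICs: h(0) = 0, h′(0) = 108.

f: a_k = -3, 0, 27/2, 0, -81/8, 0, 243/80, …
h₀=f(r): pull back L_f along r ⇒ L₀.
h₀' ⇒ L via d/dx closure of L₀.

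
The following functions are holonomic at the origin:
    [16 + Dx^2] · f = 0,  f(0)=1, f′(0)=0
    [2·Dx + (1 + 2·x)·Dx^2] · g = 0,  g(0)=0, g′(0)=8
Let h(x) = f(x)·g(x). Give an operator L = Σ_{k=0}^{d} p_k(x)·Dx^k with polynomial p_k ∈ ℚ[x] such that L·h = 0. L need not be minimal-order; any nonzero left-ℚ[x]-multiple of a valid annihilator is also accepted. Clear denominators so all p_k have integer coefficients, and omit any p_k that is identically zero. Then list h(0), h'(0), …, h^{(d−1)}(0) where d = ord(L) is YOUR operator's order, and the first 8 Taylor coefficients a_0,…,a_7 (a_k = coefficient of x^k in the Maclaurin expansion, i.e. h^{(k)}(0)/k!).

L = (2688 + 27648·x + 93184·x^2 + 131072·x^3 + 65536·x^4) + (896 + 5888·x + 12288·x^2 + 8192·x^3)·Dx + (408 + 3712·x + 11904·x^2 + 16384·x^3 + 8192·x^4)·Dx^2 + (56 + 368·x + 768·x^2 + 512·x^3)·Dx^3 + (15 + 124·x + 380·x^2 + 512·x^3 + 256·x^4)·Dx^4  (order 4).
h: a_k = 0, 8, -8, -160/3, 48, 128/5, 0, -6656/105, …
ICs: h(0) = 0, h′(0) = 8, h′′(0) = -16, h′′′(0) = -320.

f: a_k = 1, 0, -8, 0, 32/3, 0, -256/45, 0, …
g: a_k = 0, 8, -8, 32/3, -16, 128/5, -128/3, 512/7, …
h₀=f·g: eliminate ⇒ L₀, order ≤ 2·2.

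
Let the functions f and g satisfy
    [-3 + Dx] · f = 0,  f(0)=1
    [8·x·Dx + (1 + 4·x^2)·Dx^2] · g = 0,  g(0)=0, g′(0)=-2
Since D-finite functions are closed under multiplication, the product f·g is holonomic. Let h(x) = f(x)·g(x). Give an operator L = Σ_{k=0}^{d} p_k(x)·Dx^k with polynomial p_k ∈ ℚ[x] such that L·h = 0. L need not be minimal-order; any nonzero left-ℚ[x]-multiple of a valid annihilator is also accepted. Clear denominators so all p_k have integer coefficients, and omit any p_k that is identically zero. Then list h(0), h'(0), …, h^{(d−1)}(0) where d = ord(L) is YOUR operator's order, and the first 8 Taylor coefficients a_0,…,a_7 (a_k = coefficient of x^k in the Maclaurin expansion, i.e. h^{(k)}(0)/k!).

L = (9 - 24·x + 36·x^2) + (-6 + 8·x - 24·x^2)·Dx + (1 + 4·x^2)·Dx^2  (order 2).
h: a_k = 0, -2, -6, -19/3, -1, -23/20, -45/4, -991/280, …
ICs: h(0) = 0, h′(0) = -2.

f: a_k = 1, 3, 9/2, 9/2, 27/8, 81/40, 81/80, 243/560, …
g: a_k = 0, -2, 0, 8/3, 0, -32/5, 0, 128/7, …
f·g: L₀ = L_f ⊗_s L_g, ord ≤ 1·2.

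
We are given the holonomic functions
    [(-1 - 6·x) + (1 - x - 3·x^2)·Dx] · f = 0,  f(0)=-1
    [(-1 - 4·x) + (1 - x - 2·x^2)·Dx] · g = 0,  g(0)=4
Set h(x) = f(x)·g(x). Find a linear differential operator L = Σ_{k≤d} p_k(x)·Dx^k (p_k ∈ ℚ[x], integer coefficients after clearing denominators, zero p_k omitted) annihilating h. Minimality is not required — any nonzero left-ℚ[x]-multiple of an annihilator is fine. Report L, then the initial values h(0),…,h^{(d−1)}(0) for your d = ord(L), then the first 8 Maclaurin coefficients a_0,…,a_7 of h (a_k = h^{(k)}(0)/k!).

L = (-2 - 8·x + 15·x^2 + 24·x^3) + (1 - 2·x - 4·x^2 + 5·x^3 + 6·x^4)·Dx  (order 1).
h: a_k = -4, -8, -32, -76, -216, -528, -1348, -3272, …
ICs: h(0) = -4.

f: a_k = -1, -1, -4, -7, -19, -40, -97, -217, …
g: a_k = 4, 4, 12, 20, 44, 84, 172, 340, …
f·g: L₀ = L_f ⊗_s L_g, ord ≤ 1·1.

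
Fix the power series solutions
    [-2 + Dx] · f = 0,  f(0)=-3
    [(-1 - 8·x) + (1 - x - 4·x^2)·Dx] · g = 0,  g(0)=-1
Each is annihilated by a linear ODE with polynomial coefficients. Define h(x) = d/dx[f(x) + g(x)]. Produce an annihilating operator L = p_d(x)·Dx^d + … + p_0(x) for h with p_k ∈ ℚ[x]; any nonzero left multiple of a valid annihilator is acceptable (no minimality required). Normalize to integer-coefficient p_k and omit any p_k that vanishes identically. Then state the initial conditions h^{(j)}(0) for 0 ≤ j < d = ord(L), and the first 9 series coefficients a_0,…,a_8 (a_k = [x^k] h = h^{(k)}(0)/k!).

L = (34 + 452·x + 512·x^2 + 1920·x^3 + 768·x^4) + (-25 - 228·x - 334·x^2 - 864·x^3 + 160·x^4 + 256·x^5)·Dx + (4 + x + 39·x^2 - 48·x^3 - 272·x^4 - 128·x^5)·Dx^2  (order 2).
h: a_k = -7, -22, -39, -124, -329, -5438/5, -46313/15, -978616/105, -2767909/105, …
ICs: h(0) = -7, h′(0) = -22.

f: a_k = -3, -6, -6, -4, -2, -4/5, -4/15, -8/105, -2/105, …
g: a_k = -1, -1, -5, -9, -29, -65, -181, -441, -1165, …
h₀=f+g: left-lcm gives L₀, ord ≤ 2.
h=h₀': d/dx-closure on L₀ ⇒ L.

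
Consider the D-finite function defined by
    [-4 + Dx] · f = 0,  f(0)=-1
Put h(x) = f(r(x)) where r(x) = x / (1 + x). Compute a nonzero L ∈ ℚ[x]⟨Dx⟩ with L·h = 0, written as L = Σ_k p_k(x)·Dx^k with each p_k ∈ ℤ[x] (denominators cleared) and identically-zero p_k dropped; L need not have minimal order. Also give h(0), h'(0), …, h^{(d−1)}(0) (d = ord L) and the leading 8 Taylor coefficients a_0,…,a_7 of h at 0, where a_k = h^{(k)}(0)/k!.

f: a_k = -1, -4, -8, -32/3, -32/3, -128/15, -256/45, -1024/315, …
f∘r: x↦r, Dx↦Dx/r' in L_f ⇒ L₀.
L = -4 + (1 + 2·x + x^2)·Dx  (order 1).
h: a_k = -1, -4, -4, 4/3, 4/3, -28/15, 44/45, 68/315, …
ICs: h(0) = -1.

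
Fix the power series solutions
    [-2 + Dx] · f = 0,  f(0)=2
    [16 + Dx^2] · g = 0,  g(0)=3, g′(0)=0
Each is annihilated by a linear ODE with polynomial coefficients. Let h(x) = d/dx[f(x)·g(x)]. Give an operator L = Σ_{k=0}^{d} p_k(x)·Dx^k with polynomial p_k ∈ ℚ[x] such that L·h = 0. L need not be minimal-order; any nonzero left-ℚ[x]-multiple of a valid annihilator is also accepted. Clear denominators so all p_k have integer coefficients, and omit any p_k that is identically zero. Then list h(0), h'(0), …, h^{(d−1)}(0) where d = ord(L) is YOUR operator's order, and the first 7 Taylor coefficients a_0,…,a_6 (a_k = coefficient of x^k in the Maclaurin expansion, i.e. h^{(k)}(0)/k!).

L = 20 - 4·Dx + Dx^2  (order 2).
h: a_k = 12, -72, -264, -112, 328, 1872/5, 464/15, …
ICs: h(0) = 12, h′(0) = -72.

f: a_k = 2, 4, 4, 8/3, 4/3, 8/15, 8/45, …
g: a_k = 3, 0, -24, 0, 32, 0, -256/15, …
Sym-product of L_f,L_g gives L₀ (≤ ord 2).
h=h₀': d/dx-closure on L₀ ⇒ L.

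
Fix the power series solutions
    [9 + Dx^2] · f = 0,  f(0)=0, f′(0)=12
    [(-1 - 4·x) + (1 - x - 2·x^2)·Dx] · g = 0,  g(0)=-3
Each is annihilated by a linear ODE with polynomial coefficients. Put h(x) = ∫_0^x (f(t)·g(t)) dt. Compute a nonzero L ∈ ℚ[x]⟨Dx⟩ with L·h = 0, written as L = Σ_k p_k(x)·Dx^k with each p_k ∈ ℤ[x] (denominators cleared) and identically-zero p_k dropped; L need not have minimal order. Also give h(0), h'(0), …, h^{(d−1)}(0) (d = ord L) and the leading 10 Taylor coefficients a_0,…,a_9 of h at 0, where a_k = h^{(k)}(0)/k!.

f: a_k = 0, 12, 0, -18, 0, 81/10, 0, -243/140, 0, 243/1120, …
g: a_k = -3, -3, -9, -15, -33, -63, -129, -255, -513, -1023, …
Sym-product of L_f,L_g gives L₀ (≤ ord 2).
h=∫₀ˣh₀: take L = L₀·Dx.
L = (-5 + 9·x + 18·x^2)·Dx + (2 + 8·x)·Dx^2 + (-1 + x + 2·x^2)·Dx^3  (order 3).
h: a_k = 0, 0, -18, -12, -27/2, -126/5, -861/20, -729/10, -143037/1120, -31769/140, …
ICs: h(0) = 0, h′(0) = 0, h′′(0) = -36.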